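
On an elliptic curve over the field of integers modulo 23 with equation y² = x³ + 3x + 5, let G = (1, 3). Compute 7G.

Repeated addition: build up to 7G.
2G: tangent at (1, 3): λ = (3·1² + 3)/(2·3) ≡ 6/6. 6⁻¹ ≡ 4 (mod 23), so λ ≡ 6·4 ≡ 1.
  x = λ² - 1 - 1 = 1 - 2 ≡ 22; y = λ·(1 - 22) - 3 ≡ 22. → (22, 22)
3G: (22, 22) + (1, 3). λ = (3 - 22)/(1 - 22) ≡ 4/2 mod 23. 2⁻¹ ≡ 12 (mod 23), so λ ≡ 2.
  x = λ² - 22 - 1 = 4 - 23 ≡ 4; y = λ·(22 - 4) - 22 ≡ 14. → (4, 14)
4G: (4, 14) + (1, 3). λ = (3 - 14)/(1 - 4) ≡ 12/20 mod 23. 20⁻¹ ≡ 15 (mod 23), so λ ≡ 19.
  x = λ² - 4 - 1 = 361 - 5 ≡ 11; y = λ·(4 - 11) - 14 ≡ 14. → (11, 14)
5G: (11, 14) + (1, 3). λ = (3 - 14)/(1 - 11) ≡ 12/13 mod 23. 13⁻¹ ≡ 16 (mod 23), so λ ≡ 8.
  x = λ² - 11 - 1 = 64 - 12 ≡ 6; y = λ·(11 - 6) - 14 ≡ 3. → (6, 3)
6G: (6, 3) + (1, 3). λ = (3 - 3)/(1 - 6) ≡ 0/18 mod 23. 18⁻¹ ≡ 9 (mod 23) since 18·9 = 162 ≡ 1, so λ ≡ 0.
  x = λ² - 6 - 1 = 0 - 7 ≡ 16; y = λ·(6 - 16) - 3 ≡ 20. → (16, 20)
7G: (16, 20) + (1, 3). λ = (3 - 20)/(1 - 16) ≡ 6/8 mod 23. 8⁻¹ ≡ 3 (mod 23) since 8·3 = 24 ≡ 1, so λ ≡ 18.
  x = λ² - 16 - 1 = 324 - 17 ≡ 8; y = λ·(16 - 8) - 20 ≡ 9. → (8, 9)

(8, 9)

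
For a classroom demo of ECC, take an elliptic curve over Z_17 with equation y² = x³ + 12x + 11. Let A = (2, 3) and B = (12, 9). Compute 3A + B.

First 3A:
Repeated addition: build up to 3A.
2A: tangent at (2, 3): λ = (3·2² + 12)/(2·3) ≡ 7/6. 6⁻¹ ≡ 3 (mod 17), so λ ≡ 7·3 ≡ 4.
  x = λ² - 2 - 2 = 16 - 4 ≡ 12; y = λ·(2 - 12) - 3 ≡ 8. → (12, 8)
3A: (12, 8) + (2, 3). λ = (3 - 8)/(2 - 12) ≡ 12/7 mod 17. 7⁻¹ ≡ 5 (mod 17), so λ ≡ 9.
  x = λ² - 12 - 2 = 81 - 14 ≡ 16; y = λ·(12 - 16) - 8 ≡ 7. → (16, 7)
3A = (16, 7).
Finally 3A + B:
(16, 7) + (12, 9). λ = (9 - 7)/(12 - 16) ≡ 2/13 mod 17. 13⁻¹ ≡ 4 (mod 17) since 13·4 = 52 ≡ 1, so λ ≡ 8.
  x = λ² - 16 - 12 = 64 - 28 ≡ 2; y = λ·(16 - 2) - 7 ≡ 3. → (2, 3)

(2, 3)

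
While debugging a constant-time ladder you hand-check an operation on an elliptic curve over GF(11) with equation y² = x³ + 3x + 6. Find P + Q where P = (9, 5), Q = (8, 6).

(6, 3)

(9, 5) + (8, 6). λ = (6 - 5)/(8 - 9) ≡ 1/10 mod 11. 10⁻¹ ≡ 10 (mod 11) since 10·10 = 100 ≡ 1, so λ ≡ 10.
  x = λ² - 9 - 8 = 100 - 17 ≡ 6; y = λ·(9 - 6) - 5 ≡ 3. → (6, 3)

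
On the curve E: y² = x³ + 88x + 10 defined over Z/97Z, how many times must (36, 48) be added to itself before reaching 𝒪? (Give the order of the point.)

10

2P: tangent at (36, 48): λ = (3·36² + 88)/(2·48) ≡ 96/96. 96⁻¹ ≡ 96 (mod 97), so λ ≡ 96·96 ≡ 1.
  x = λ² - 36 - 36 = 1 - 72 ≡ 26; y = λ·(36 - 26) - 48 ≡ 59. → (26, 59)
3P: (26, 59) + (36, 48). λ = (48 - 59)/(36 - 26) ≡ 86/10 mod 97. 10⁻¹ ≡ 68 (mod 97) since 10·68 = 680 ≡ 1, so λ ≡ 28.
  x = λ² - 26 - 36 = 784 - 62 ≡ 43; y = λ·(26 - 43) - 59 ≡ 47. → (43, 47)
4P: (43, 47) + (36, 48). λ = (48 - 47)/(36 - 43) ≡ 1/90 mod 97. 90⁻¹ ≡ 83 (mod 97) since 90·83 = 7470 ≡ 1, so λ ≡ 83.
  x = λ² - 43 - 36 = 6889 - 79 ≡ 20; y = λ·(43 - 20) - 47 ≡ 19. → (20, 19)
5P: (20, 19) + (36, 48). λ = (48 - 19)/(36 - 20) ≡ 29/16 mod 97. 16⁻¹ ≡ 91 (mod 97), so λ ≡ 20.
  x = λ² - 20 - 36 = 400 - 56 ≡ 53; y = λ·(20 - 53) - 19 ≡ 0. → (53, 0)
6P: (53, 0) + (36, 48). λ = (48 - 0)/(36 - 53) ≡ 48/80 mod 97. 80⁻¹ ≡ 57 (mod 97), so λ ≡ 20.
  x = λ² - 53 - 36 = 400 - 89 ≡ 20; y = λ·(53 - 20) - 0 ≡ 78. → (20, 78)
7P: (20, 78) + (36, 48). λ = (48 - 78)/(36 - 20) ≡ 67/16 mod 97. 16⁻¹ ≡ 91 (mod 97) since 16·91 = 1456 ≡ 1, so λ ≡ 83.
  x = λ² - 20 - 36 = 6889 - 56 ≡ 43; y = λ·(20 - 43) - 78 ≡ 50. → (43, 50)
8P: (43, 50) + (36, 48). λ = (48 - 50)/(36 - 43) ≡ 95/90 mod 97. 90⁻¹ ≡ 83 (mod 97) since 90·83 = 7470 ≡ 1, so λ ≡ 28.
  x = λ² - 43 - 36 = 784 - 79 ≡ 26; y = λ·(43 - 26) - 50 ≡ 38. → (26, 38)
9P: (26, 38) + (36, 48). λ = (48 - 38)/(36 - 26) ≡ 10/10 mod 97. 10⁻¹ ≡ 68 (mod 97) since 10·68 = 680 ≡ 1, so λ ≡ 1.
  x = λ² - 26 - 36 = 1 - 62 ≡ 36; y = λ·(26 - 36) - 38 ≡ 49. → (36, 49)
10P: (36, 49) + (36, 48): same x and y₁ ≡ -y₂, so the sum is 𝒪.
10P = 𝒪, so the order is 10.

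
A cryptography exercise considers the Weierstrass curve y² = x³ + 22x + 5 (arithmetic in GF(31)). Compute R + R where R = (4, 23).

(0, 6)

tangent at (4, 23): λ = (3·4² + 22)/(2·23) ≡ 8/15. 15⁻¹ ≡ 29 (mod 31) since 15·29 = 435 ≡ 1, so λ ≡ 8·29 ≡ 15.
  x = λ² - 4 - 4 = 225 - 8 ≡ 0; y = λ·(4 - 0) - 23 ≡ 6. → (0, 6)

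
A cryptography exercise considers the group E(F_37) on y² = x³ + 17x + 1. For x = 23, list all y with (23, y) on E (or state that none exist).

x³ + 17x + 1 = 12559 ≡ 16 (mod 37).
Square roots of 16 mod 37: 4 and 33 (since 4² = 16 ≡ 16).

4, 33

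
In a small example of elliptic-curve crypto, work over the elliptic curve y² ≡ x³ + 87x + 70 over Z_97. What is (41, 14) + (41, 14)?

tangent at (41, 14): λ = (3·41² + 87)/(2·14) ≡ 86/28. 28⁻¹ ≡ 52 (mod 97), so λ ≡ 86·52 ≡ 10.
  x = λ² - 41 - 41 = 100 - 82 ≡ 18; y = λ·(41 - 18) - 14 ≡ 22. → (18, 22)

(18, 22)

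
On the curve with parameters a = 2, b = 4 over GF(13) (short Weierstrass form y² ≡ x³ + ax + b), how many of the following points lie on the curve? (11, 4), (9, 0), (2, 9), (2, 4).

(11, 4): 4² ≡ 3, rhs ≡ 5 → off.
(9, 0): 0² ≡ 0, rhs ≡ 10 → off.
(2, 9): 9² ≡ 3, rhs ≡ 3 → on.
(2, 4): 4² ≡ 3, rhs ≡ 3 → on.

2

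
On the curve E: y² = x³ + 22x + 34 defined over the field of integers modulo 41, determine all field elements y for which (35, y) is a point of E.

none

x³ + 22x + 34 = 43679 ≡ 14 (mod 41).
14 is a non-residue mod 41; no y exists.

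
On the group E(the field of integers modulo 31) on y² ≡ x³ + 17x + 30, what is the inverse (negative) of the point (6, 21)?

(6, 10)

-(6, 21) = (6, -21 mod 31) = (6, 10).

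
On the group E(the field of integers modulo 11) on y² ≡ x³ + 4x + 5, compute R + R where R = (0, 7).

(3, 0)

tangent at (0, 7): λ = (3·0² + 4)/(2·7) ≡ 4/3. 3⁻¹ ≡ 4 (mod 11), so λ ≡ 4·4 ≡ 5.
  x = λ² - 0 - 0 = 25 - 0 ≡ 3; y = λ·(0 - 3) - 7 ≡ 0. → (3, 0)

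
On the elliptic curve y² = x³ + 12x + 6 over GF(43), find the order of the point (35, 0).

2

2P: (35, 0) + (35, 0): same x and y₁ ≡ -y₂, so the sum is O.
2P = O, so the order is 2.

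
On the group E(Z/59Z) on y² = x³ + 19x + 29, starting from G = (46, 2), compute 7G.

(46, 2)

Repeated addition: build up to 7G.
2G: tangent at (46, 2): λ = (3·46² + 19)/(2·2) ≡ 54/4. 4⁻¹ ≡ 15 (mod 59), so λ ≡ 54·15 ≡ 43.
  x = λ² - 46 - 46 = 1849 - 92 ≡ 46; y = λ·(46 - 46) - 2 ≡ 57. → (46, 57)
3G: (46, 57) + (46, 2): same x and y₁ ≡ -y₂, so the sum is O.
4G: O + (46, 2) = (46, 2) (identity).
5G: tangent at (46, 2): λ = (3·46² + 19)/(2·2) ≡ 54/4. 4⁻¹ ≡ 15 (mod 59), so λ ≡ 54·15 ≡ 43.
  x = λ² - 46 - 46 = 1849 - 92 ≡ 46; y = λ·(46 - 46) - 2 ≡ 57. → (46, 57)
6G: (46, 57) + (46, 2): same x and y₁ ≡ -y₂, so the sum is O.
7G: O + (46, 2) = (46, 2) (identity).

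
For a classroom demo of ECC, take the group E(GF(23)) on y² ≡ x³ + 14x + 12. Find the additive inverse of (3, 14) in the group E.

(3, 9)

-(3, 14) = (3, -14 mod 23) = (3, 9).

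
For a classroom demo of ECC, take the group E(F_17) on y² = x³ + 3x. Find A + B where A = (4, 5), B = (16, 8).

(13, 14)

(4, 5) + (16, 8). λ = (8 - 5)/(16 - 4) ≡ 3/12 mod 17. 12⁻¹ ≡ 10 (mod 17), so λ ≡ 13.
  x = λ² - 4 - 16 = 169 - 20 ≡ 13; y = λ·(4 - 13) - 5 ≡ 14. → (13, 14)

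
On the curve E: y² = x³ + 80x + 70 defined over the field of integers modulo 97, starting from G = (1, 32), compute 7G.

(61, 95)

Repeated addition: build up to 7G.
2G: tangent at (1, 32): λ = (3·1² + 80)/(2·32) ≡ 83/64. 64⁻¹ ≡ 47 (mod 97) since 64·47 = 3008 ≡ 1, so λ ≡ 83·47 ≡ 21.
  x = λ² - 1 - 1 = 441 - 2 ≡ 51; y = λ·(1 - 51) - 32 ≡ 82. → (51, 82)
3G: (51, 82) + (1, 32). λ = (32 - 82)/(1 - 51) ≡ 47/47 mod 97. 47⁻¹ ≡ 64 (mod 97), so λ ≡ 1.
  x = λ² - 51 - 1 = 1 - 52 ≡ 46; y = λ·(51 - 46) - 82 ≡ 20. → (46, 20)
4G: (46, 20) + (1, 32). λ = (32 - 20)/(1 - 46) ≡ 12/52 mod 97. 52⁻¹ ≡ 28 (mod 97), so λ ≡ 45.
  x = λ² - 46 - 1 = 2025 - 47 ≡ 38; y = λ·(46 - 38) - 20 ≡ 49. → (38, 49)
5G: (38, 49) + (1, 32). λ = (32 - 49)/(1 - 38) ≡ 80/60 mod 97. 60⁻¹ ≡ 76 (mod 97) since 60·76 = 4560 ≡ 1, so λ ≡ 66.
  x = λ² - 38 - 1 = 4356 - 39 ≡ 49; y = λ·(38 - 49) - 49 ≡ 1. → (49, 1)
6G: (49, 1) + (1, 32). λ = (32 - 1)/(1 - 49) ≡ 31/49 mod 97. 49⁻¹ ≡ 2 (mod 97), so λ ≡ 62.
  x = λ² - 49 - 1 = 3844 - 50 ≡ 11; y = λ·(49 - 11) - 1 ≡ 27. → (11, 27)
7G: (11, 27) + (1, 32). λ = (32 - 27)/(1 - 11) ≡ 5/87 mod 97. 87⁻¹ ≡ 29 (mod 97), so λ ≡ 48.
  x = λ² - 11 - 1 = 2304 - 12 ≡ 61; y = λ·(11 - 61) - 27 ≡ 95. → (61, 95)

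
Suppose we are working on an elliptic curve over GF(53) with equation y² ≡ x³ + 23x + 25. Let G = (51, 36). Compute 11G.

Double-and-add on 11 = (1011)₂. Start with G = (51, 36) for the leading 1-bit.
double: tangent at (51, 36): λ = (3·51² + 23)/(2·36) ≡ 35/19. 19⁻¹ ≡ 14 (mod 53) since 19·14 = 266 ≡ 1, so λ ≡ 35·14 ≡ 13.
  x = λ² - 51 - 51 = 169 - 102 ≡ 14; y = λ·(51 - 14) - 36 ≡ 21. → (14, 21)
double: tangent at (14, 21): λ = (3·14² + 23)/(2·21) ≡ 28/42. 42⁻¹ ≡ 24 (mod 53) since 42·24 = 1008 ≡ 1, so λ ≡ 28·24 ≡ 36.
  x = λ² - 14 - 14 = 1296 - 28 ≡ 49; y = λ·(14 - 49) - 21 ≡ 44. → (49, 44)
add G: (49, 44) + (51, 36). λ = (36 - 44)/(51 - 49) ≡ 45/2 mod 53. 2⁻¹ ≡ 27 (mod 53) since 2·27 = 54 ≡ 1, so λ ≡ 49.
  x = λ² - 49 - 51 = 2401 - 100 ≡ 22; y = λ·(49 - 22) - 44 ≡ 7. → (22, 7)
double: tangent at (22, 7): λ = (3·22² + 23)/(2·7) ≡ 44/14. 14⁻¹ ≡ 19 (mod 53), so λ ≡ 44·19 ≡ 41.
  x = λ² - 22 - 22 = 1681 - 44 ≡ 47; y = λ·(22 - 47) - 7 ≡ 28. → (47, 28)
add G: (47, 28) + (51, 36). λ = (36 - 28)/(51 - 47) ≡ 8/4 mod 53. 4⁻¹ ≡ 40 (mod 53), so λ ≡ 2.
  x = λ² - 47 - 51 = 4 - 98 ≡ 12; y = λ·(47 - 12) - 28 ≡ 42. → (12, 42)

(12, 42)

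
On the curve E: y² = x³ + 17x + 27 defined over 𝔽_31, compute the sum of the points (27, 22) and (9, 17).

(30, 3)

(27, 22) + (9, 17). λ = (17 - 22)/(9 - 27) ≡ 26/13 mod 31. 13⁻¹ ≡ 12 (mod 31), so λ ≡ 2.
  x = λ² - 27 - 9 = 4 - 36 ≡ 30; y = λ·(27 - 30) - 22 ≡ 3. → (30, 3)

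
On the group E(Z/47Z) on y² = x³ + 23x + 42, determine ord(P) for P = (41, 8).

2P: tangent at (41, 8): λ = (3·41² + 23)/(2·8) ≡ 37/16. 16⁻¹ ≡ 3 (mod 47), so λ ≡ 37·3 ≡ 17.
  x = λ² - 41 - 41 = 289 - 82 ≡ 19; y = λ·(41 - 19) - 8 ≡ 37. → (19, 37)
3P: (19, 37) + (41, 8). λ = (8 - 37)/(41 - 19) ≡ 18/22 mod 47. 22⁻¹ ≡ 15 (mod 47), so λ ≡ 35.
  x = λ² - 19 - 41 = 1225 - 60 ≡ 37; y = λ·(19 - 37) - 37 ≡ 38. → (37, 38)
4P: (37, 38) + (41, 8). λ = (8 - 38)/(41 - 37) ≡ 17/4 mod 47. 4⁻¹ ≡ 12 (mod 47), so λ ≡ 16.
  x = λ² - 37 - 41 = 256 - 78 ≡ 37; y = λ·(37 - 37) - 38 ≡ 9. → (37, 9)
5P: (37, 9) + (41, 8). λ = (8 - 9)/(41 - 37) ≡ 46/4 mod 47. 4⁻¹ ≡ 12 (mod 47), so λ ≡ 35.
  x = λ² - 37 - 41 = 1225 - 78 ≡ 19; y = λ·(37 - 19) - 9 ≡ 10. → (19, 10)
6P: (19, 10) + (41, 8). λ = (8 - 10)/(41 - 19) ≡ 45/22 mod 47. 22⁻¹ ≡ 15 (mod 47), so λ ≡ 17.
  x = λ² - 19 - 41 = 289 - 60 ≡ 41; y = λ·(19 - 41) - 10 ≡ 39. → (41, 39)
7P: (41, 39) + (41, 8): same x and y₁ ≡ -y₂, so the sum is O.
7P = O, so the order is 7.

7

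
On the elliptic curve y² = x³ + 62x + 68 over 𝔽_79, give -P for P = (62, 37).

-(62, 37) = (62, -37 mod 79) = (62, 42).

(62, 42)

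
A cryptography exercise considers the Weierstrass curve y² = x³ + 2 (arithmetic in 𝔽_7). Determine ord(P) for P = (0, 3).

2P: tangent at (0, 3): λ = (3·0² + 0)/(2·3) ≡ 0/6. 6⁻¹ ≡ 6 (mod 7) since 6·6 = 36 ≡ 1, so λ ≡ 0·6 ≡ 0.
  x = λ² - 0 - 0 = 0 - 0 ≡ 0; y = λ·(0 - 0) - 3 ≡ 4. → (0, 4)
3P: (0, 4) + (0, 3): same x and y₁ ≡ -y₂, so the sum is O.
3P = O, so the order is 3.

3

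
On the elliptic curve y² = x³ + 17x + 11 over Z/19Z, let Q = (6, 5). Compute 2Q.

tangent at (6, 5): λ = (3·6² + 17)/(2·5) ≡ 11/10. 10⁻¹ ≡ 2 (mod 19) since 10·2 = 20 ≡ 1, so λ ≡ 11·2 ≡ 3.
  x = λ² - 6 - 6 = 9 - 12 ≡ 16; y = λ·(6 - 16) - 5 ≡ 3. → (16, 3)

(16, 3)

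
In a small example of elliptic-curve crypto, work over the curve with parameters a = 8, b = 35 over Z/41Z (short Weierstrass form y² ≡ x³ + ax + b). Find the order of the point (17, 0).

2P: (17, 0) + (17, 0): same x and y₁ ≡ -y₂, so the sum is 𝒪.
2P = 𝒪, so the order is 2.

2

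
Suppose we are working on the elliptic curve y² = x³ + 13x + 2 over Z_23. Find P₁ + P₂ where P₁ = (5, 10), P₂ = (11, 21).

(11, 2)

(5, 10) + (11, 21). λ = (21 - 10)/(11 - 5) ≡ 11/6 mod 23. 6⁻¹ ≡ 4 (mod 23) since 6·4 = 24 ≡ 1, so λ ≡ 21.
  x = λ² - 5 - 11 = 441 - 16 ≡ 11; y = λ·(5 - 11) - 10 ≡ 2. → (11, 2)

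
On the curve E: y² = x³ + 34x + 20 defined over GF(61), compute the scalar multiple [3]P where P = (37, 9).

(6, 47)

Repeated addition: build up to 3P.
2P: tangent at (37, 9): λ = (3·37² + 34)/(2·9) ≡ 54/18. 18⁻¹ ≡ 17 (mod 61) since 18·17 = 306 ≡ 1, so λ ≡ 54·17 ≡ 3.
  x = λ² - 37 - 37 = 9 - 74 ≡ 57; y = λ·(37 - 57) - 9 ≡ 53. → (57, 53)
3P: (57, 53) + (37, 9). λ = (9 - 53)/(37 - 57) ≡ 17/41 mod 61. 41⁻¹ ≡ 3 (mod 61), so λ ≡ 51.
  x = λ² - 57 - 37 = 2601 - 94 ≡ 6; y = λ·(57 - 6) - 53 ≡ 47. → (6, 47)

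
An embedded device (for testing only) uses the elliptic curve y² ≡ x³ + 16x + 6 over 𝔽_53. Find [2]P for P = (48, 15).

tangent at (48, 15): λ = (3·48² + 16)/(2·15) ≡ 38/30. 30⁻¹ ≡ 23 (mod 53) since 30·23 = 690 ≡ 1, so λ ≡ 38·23 ≡ 26.
  x = λ² - 48 - 48 = 676 - 96 ≡ 50; y = λ·(48 - 50) - 15 ≡ 39. → (50, 39)

(50, 39)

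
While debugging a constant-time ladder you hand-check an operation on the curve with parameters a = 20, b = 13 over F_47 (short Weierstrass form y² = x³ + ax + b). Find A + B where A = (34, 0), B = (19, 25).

(34, 0) + (19, 25). λ = (25 - 0)/(19 - 34) ≡ 25/32 mod 47. 32⁻¹ ≡ 25 (mod 47), so λ ≡ 14.
  x = λ² - 34 - 19 = 196 - 53 ≡ 2; y = λ·(34 - 2) - 0 ≡ 25. → (2, 25)

(2, 25)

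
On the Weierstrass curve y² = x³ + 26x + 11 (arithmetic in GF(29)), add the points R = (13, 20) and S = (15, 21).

(13, 20) + (15, 21). λ = (21 - 20)/(15 - 13) ≡ 1/2 mod 29. 2⁻¹ ≡ 15 (mod 29), so λ ≡ 15.
  x = λ² - 13 - 15 = 225 - 28 ≡ 23; y = λ·(13 - 23) - 20 ≡ 4. → (23, 4)

(23, 4)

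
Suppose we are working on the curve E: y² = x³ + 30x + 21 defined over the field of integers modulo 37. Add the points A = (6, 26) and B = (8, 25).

(6, 26) + (8, 25). λ = (25 - 26)/(8 - 6) ≡ 36/2 mod 37. 2⁻¹ ≡ 19 (mod 37), so λ ≡ 18.
  x = λ² - 6 - 8 = 324 - 14 ≡ 14; y = λ·(6 - 14) - 26 ≡ 15. → (14, 15)

(14, 15)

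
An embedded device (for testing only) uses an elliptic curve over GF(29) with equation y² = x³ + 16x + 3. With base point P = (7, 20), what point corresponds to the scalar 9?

(25, 22)

Double-and-add on 9 = (1001)₂. Start with P = (7, 20) for the leading 1-bit.
double: tangent at (7, 20): λ = (3·7² + 16)/(2·20) ≡ 18/11. 11⁻¹ ≡ 8 (mod 29), so λ ≡ 18·8 ≡ 28.
  x = λ² - 7 - 7 = 784 - 14 ≡ 16; y = λ·(7 - 16) - 20 ≡ 18. → (16, 18)
double: tangent at (16, 18): λ = (3·16² + 16)/(2·18) ≡ 1/7. 7⁻¹ ≡ 25 (mod 29) since 7·25 = 175 ≡ 1, so λ ≡ 1·25 ≡ 25.
  x = λ² - 16 - 16 = 625 - 32 ≡ 13; y = λ·(16 - 13) - 18 ≡ 28. → (13, 28)
double: tangent at (13, 28): λ = (3·13² + 16)/(2·28) ≡ 1/27. 27⁻¹ ≡ 14 (mod 29), so λ ≡ 1·14 ≡ 14.
  x = λ² - 13 - 13 = 196 - 26 ≡ 25; y = λ·(13 - 25) - 28 ≡ 7. → (25, 7)
add P: (25, 7) + (7, 20). λ = (20 - 7)/(7 - 25) ≡ 13/11 mod 29. 11⁻¹ ≡ 8 (mod 29), so λ ≡ 17.
  x = λ² - 25 - 7 = 289 - 32 ≡ 25; y = λ·(25 - 25) - 7 ≡ 22. → (25, 22)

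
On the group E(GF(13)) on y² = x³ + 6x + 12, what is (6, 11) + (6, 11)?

tangent at (6, 11): λ = (3·6² + 6)/(2·11) ≡ 10/9. 9⁻¹ ≡ 3 (mod 13) since 9·3 = 27 ≡ 1, so λ ≡ 10·3 ≡ 4.
  x = λ² - 6 - 6 = 16 - 12 ≡ 4; y = λ·(6 - 4) - 11 ≡ 10. → (4, 10)

(4, 10)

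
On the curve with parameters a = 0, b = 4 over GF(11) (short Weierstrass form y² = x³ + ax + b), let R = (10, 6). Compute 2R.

(0, 2)

tangent at (10, 6): λ = (3·10² + 0)/(2·6) ≡ 3/1. 1⁻¹ ≡ 1 (mod 11), so λ ≡ 3·1 ≡ 3.
  x = λ² - 10 - 10 = 9 - 20 ≡ 0; y = λ·(10 - 0) - 6 ≡ 2. → (0, 2)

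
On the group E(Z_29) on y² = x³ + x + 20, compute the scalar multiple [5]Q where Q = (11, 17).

(5, 18)

Repeated addition: build up to 5Q.
2Q: tangent at (11, 17): λ = (3·11² + 1)/(2·17) ≡ 16/5. 5⁻¹ ≡ 6 (mod 29), so λ ≡ 16·6 ≡ 9.
  x = λ² - 11 - 11 = 81 - 22 ≡ 1; y = λ·(11 - 1) - 17 ≡ 15. → (1, 15)
3Q: (1, 15) + (11, 17). λ = (17 - 15)/(11 - 1) ≡ 2/10 mod 29. 10⁻¹ ≡ 3 (mod 29) since 10·3 = 30 ≡ 1, so λ ≡ 6.
  x = λ² - 1 - 11 = 36 - 12 ≡ 24; y = λ·(1 - 24) - 15 ≡ 21. → (24, 21)
4Q: (24, 21) + (11, 17). λ = (17 - 21)/(11 - 24) ≡ 25/16 mod 29. 16⁻¹ ≡ 20 (mod 29) since 16·20 = 320 ≡ 1, so λ ≡ 7.
  x = λ² - 24 - 11 = 49 - 35 ≡ 14; y = λ·(24 - 14) - 21 ≡ 20. → (14, 20)
5Q: (14, 20) + (11, 17). λ = (17 - 20)/(11 - 14) ≡ 26/26 mod 29. 26⁻¹ ≡ 19 (mod 29), so λ ≡ 1.
  x = λ² - 14 - 11 = 1 - 25 ≡ 5; y = λ·(14 - 5) - 20 ≡ 18. → (5, 18)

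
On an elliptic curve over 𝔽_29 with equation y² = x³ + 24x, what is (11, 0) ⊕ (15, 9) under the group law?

(28, 27)

(11, 0) + (15, 9). λ = (9 - 0)/(15 - 11) ≡ 9/4 mod 29. 4⁻¹ ≡ 22 (mod 29) since 4·22 = 88 ≡ 1, so λ ≡ 24.
  x = λ² - 11 - 15 = 576 - 26 ≡ 28; y = λ·(11 - 28) - 0 ≡ 27. → (28, 27)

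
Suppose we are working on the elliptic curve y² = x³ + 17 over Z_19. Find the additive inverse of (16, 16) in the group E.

(16, 3)

-(16, 16) = (16, -16 mod 19) = (16, 3).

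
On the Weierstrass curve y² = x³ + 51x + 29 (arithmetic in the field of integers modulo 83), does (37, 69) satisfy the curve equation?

yes

y² = 69² ≡ 30; x³ + 51x + 29 = 52569 ≡ 30 (mod 83). 30 = 30.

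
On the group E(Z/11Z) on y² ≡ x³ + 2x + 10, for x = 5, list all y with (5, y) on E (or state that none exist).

none

x³ + 2x + 10 = 145 ≡ 2 (mod 11).
2 is a non-residue mod 11; no y exists.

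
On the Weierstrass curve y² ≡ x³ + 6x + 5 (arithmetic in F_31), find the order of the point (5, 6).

5

2P: tangent at (5, 6): λ = (3·5² + 6)/(2·6) ≡ 19/12. 12⁻¹ ≡ 13 (mod 31), so λ ≡ 19·13 ≡ 30.
  x = λ² - 5 - 5 = 900 - 10 ≡ 22; y = λ·(5 - 22) - 6 ≡ 11. → (22, 11)
3P: (22, 11) + (5, 6). λ = (6 - 11)/(5 - 22) ≡ 26/14 mod 31. 14⁻¹ ≡ 20 (mod 31), so λ ≡ 24.
  x = λ² - 22 - 5 = 576 - 27 ≡ 22; y = λ·(22 - 22) - 11 ≡ 20. → (22, 20)
4P: (22, 20) + (5, 6). λ = (6 - 20)/(5 - 22) ≡ 17/14 mod 31. 14⁻¹ ≡ 20 (mod 31) since 14·20 = 280 ≡ 1, so λ ≡ 30.
  x = λ² - 22 - 5 = 900 - 27 ≡ 5; y = λ·(22 - 5) - 20 ≡ 25. → (5, 25)
5P: (5, 25) + (5, 6): same x and y₁ ≡ -y₂, so the sum is the point at infinity.
5P = the point at infinity, so the order is 5.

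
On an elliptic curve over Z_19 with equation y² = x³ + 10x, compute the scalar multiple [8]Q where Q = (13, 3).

Repeated addition: build up to 8Q.
2Q: tangent at (13, 3): λ = (3·13² + 10)/(2·3) ≡ 4/6. 6⁻¹ ≡ 16 (mod 19), so λ ≡ 4·16 ≡ 7.
  x = λ² - 13 - 13 = 49 - 26 ≡ 4; y = λ·(13 - 4) - 3 ≡ 3. → (4, 3)
3Q: (4, 3) + (13, 3). λ = (3 - 3)/(13 - 4) ≡ 0/9 mod 19. 9⁻¹ ≡ 17 (mod 19), so λ ≡ 0.
  x = λ² - 4 - 13 = 0 - 17 ≡ 2; y = λ·(4 - 2) - 3 ≡ 16. → (2, 16)
4Q: (2, 16) + (13, 3). λ = (3 - 16)/(13 - 2) ≡ 6/11 mod 19. 11⁻¹ ≡ 7 (mod 19), so λ ≡ 4.
  x = λ² - 2 - 13 = 16 - 15 ≡ 1; y = λ·(2 - 1) - 16 ≡ 7. → (1, 7)
5Q: (1, 7) + (13, 3). λ = (3 - 7)/(13 - 1) ≡ 15/12 mod 19. 12⁻¹ ≡ 8 (mod 19) since 12·8 = 96 ≡ 1, so λ ≡ 6.
  x = λ² - 1 - 13 = 36 - 14 ≡ 3; y = λ·(1 - 3) - 7 ≡ 0. → (3, 0)
6Q: (3, 0) + (13, 3). λ = (3 - 0)/(13 - 3) ≡ 3/10 mod 19. 10⁻¹ ≡ 2 (mod 19), so λ ≡ 6.
  x = λ² - 3 - 13 = 36 - 16 ≡ 1; y = λ·(3 - 1) - 0 ≡ 12. → (1, 12)
7Q: (1, 12) + (13, 3). λ = (3 - 12)/(13 - 1) ≡ 10/12 mod 19. 12⁻¹ ≡ 8 (mod 19), so λ ≡ 4.
  x = λ² - 1 - 13 = 16 - 14 ≡ 2; y = λ·(1 - 2) - 12 ≡ 3. → (2, 3)
8Q: (2, 3) + (13, 3). λ = (3 - 3)/(13 - 2) ≡ 0/11 mod 19. 11⁻¹ ≡ 7 (mod 19) since 11·7 = 77 ≡ 1, so λ ≡ 0.
  x = λ² - 2 - 13 = 0 - 15 ≡ 4; y = λ·(2 - 4) - 3 ≡ 16. → (4, 16)

(4, 16)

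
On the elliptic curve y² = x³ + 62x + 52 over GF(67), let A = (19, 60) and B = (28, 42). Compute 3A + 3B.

(42, 30)

First 3A:
Repeated addition: build up to 3A.
2A: tangent at (19, 60): λ = (3·19² + 62)/(2·60) ≡ 6/53. 53⁻¹ ≡ 43 (mod 67), so λ ≡ 6·43 ≡ 57.
  x = λ² - 19 - 19 = 3249 - 38 ≡ 62; y = λ·(19 - 62) - 60 ≡ 35. → (62, 35)
3A: (62, 35) + (19, 60). λ = (60 - 35)/(19 - 62) ≡ 25/24 mod 67. 24⁻¹ ≡ 14 (mod 67), so λ ≡ 15.
  x = λ² - 62 - 19 = 225 - 81 ≡ 10; y = λ·(62 - 10) - 35 ≡ 8. → (10, 8)
3A = (10, 8).
Next 3B:
Repeated addition: build up to 3B.
2B: tangent at (28, 42): λ = (3·28² + 62)/(2·42) ≡ 2/17. 17⁻¹ ≡ 4 (mod 67) since 17·4 = 68 ≡ 1, so λ ≡ 2·4 ≡ 8.
  x = λ² - 28 - 28 = 64 - 56 ≡ 8; y = λ·(28 - 8) - 42 ≡ 51. → (8, 51)
3B: (8, 51) + (28, 42). λ = (42 - 51)/(28 - 8) ≡ 58/20 mod 67. 20⁻¹ ≡ 57 (mod 67) since 20·57 = 1140 ≡ 1, so λ ≡ 23.
  x = λ² - 8 - 28 = 529 - 36 ≡ 24; y = λ·(8 - 24) - 51 ≡ 50. → (24, 50)
3B = (24, 50).
Finally 3A + 3B:
(10, 8) + (24, 50). λ = (50 - 8)/(24 - 10) ≡ 42/14 mod 67. 14⁻¹ ≡ 24 (mod 67), so λ ≡ 3.
  x = λ² - 10 - 24 = 9 - 34 ≡ 42; y = λ·(10 - 42) - 8 ≡ 30. → (42, 30)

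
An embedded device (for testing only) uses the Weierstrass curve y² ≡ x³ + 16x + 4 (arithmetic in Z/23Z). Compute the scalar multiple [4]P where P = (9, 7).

Repeated addition: build up to 4P.
2P: tangent at (9, 7): λ = (3·9² + 16)/(2·7) ≡ 6/14. 14⁻¹ ≡ 5 (mod 23) since 14·5 = 70 ≡ 1, so λ ≡ 6·5 ≡ 7.
  x = λ² - 9 - 9 = 49 - 18 ≡ 8; y = λ·(9 - 8) - 7 ≡ 0. → (8, 0)
3P: (8, 0) + (9, 7). λ = (7 - 0)/(9 - 8) ≡ 7/1 mod 23. 1⁻¹ ≡ 1 (mod 23) since 1·1 = 1 ≡ 1, so λ ≡ 7.
  x = λ² - 8 - 9 = 49 - 17 ≡ 9; y = λ·(8 - 9) - 0 ≡ 16. → (9, 16)
4P: (9, 16) + (9, 7): same x and y₁ ≡ -y₂, so the sum is the point at infinity.

O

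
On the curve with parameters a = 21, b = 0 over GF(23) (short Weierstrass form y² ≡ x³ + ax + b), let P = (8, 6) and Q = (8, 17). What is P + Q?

O

The two points share x = 8 and their y-coordinates satisfy 6 + 17 ≡ 0 (mod 23), so they are inverses. Their sum is O.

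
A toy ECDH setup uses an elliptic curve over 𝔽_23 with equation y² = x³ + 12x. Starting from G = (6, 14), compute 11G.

(6, 9)

Repeated addition: build up to 11G.
2G: tangent at (6, 14): λ = (3·6² + 12)/(2·14) ≡ 5/5. 5⁻¹ ≡ 14 (mod 23), so λ ≡ 5·14 ≡ 1.
  x = λ² - 6 - 6 = 1 - 12 ≡ 12; y = λ·(6 - 12) - 14 ≡ 3. → (12, 3)
3G: (12, 3) + (6, 14). λ = (14 - 3)/(6 - 12) ≡ 11/17 mod 23. 17⁻¹ ≡ 19 (mod 23), so λ ≡ 2.
  x = λ² - 12 - 6 = 4 - 18 ≡ 9; y = λ·(12 - 9) - 3 ≡ 3. → (9, 3)
4G: (9, 3) + (6, 14). λ = (14 - 3)/(6 - 9) ≡ 11/20 mod 23. 20⁻¹ ≡ 15 (mod 23), so λ ≡ 4.
  x = λ² - 9 - 6 = 16 - 15 ≡ 1; y = λ·(9 - 1) - 3 ≡ 6. → (1, 6)
5G: (1, 6) + (6, 14). λ = (14 - 6)/(6 - 1) ≡ 8/5 mod 23. 5⁻¹ ≡ 14 (mod 23), so λ ≡ 20.
  x = λ² - 1 - 6 = 400 - 7 ≡ 2; y = λ·(1 - 2) - 6 ≡ 20. → (2, 20)
6G: (2, 20) + (6, 14). λ = (14 - 20)/(6 - 2) ≡ 17/4 mod 23. 4⁻¹ ≡ 6 (mod 23) since 4·6 = 24 ≡ 1, so λ ≡ 10.
  x = λ² - 2 - 6 = 100 - 8 ≡ 0; y = λ·(2 - 0) - 20 ≡ 0. → (0, 0)
7G: (0, 0) + (6, 14). λ = (14 - 0)/(6 - 0) ≡ 14/6 mod 23. 6⁻¹ ≡ 4 (mod 23), so λ ≡ 10.
  x = λ² - 0 - 6 = 100 - 6 ≡ 2; y = λ·(0 - 2) - 0 ≡ 3. → (2, 3)
8G: (2, 3) + (6, 14). λ = (14 - 3)/(6 - 2) ≡ 11/4 mod 23. 4⁻¹ ≡ 6 (mod 23), so λ ≡ 20.
  x = λ² - 2 - 6 = 400 - 8 ≡ 1; y = λ·(2 - 1) - 3 ≡ 17. → (1, 17)
9G: (1, 17) + (6, 14). λ = (14 - 17)/(6 - 1) ≡ 20/5 mod 23. 5⁻¹ ≡ 14 (mod 23) since 5·14 = 70 ≡ 1, so λ ≡ 4.
  x = λ² - 1 - 6 = 16 - 7 ≡ 9; y = λ·(1 - 9) - 17 ≡ 20. → (9, 20)
10G: (9, 20) + (6, 14). λ = (14 - 20)/(6 - 9) ≡ 17/20 mod 23. 20⁻¹ ≡ 15 (mod 23), so λ ≡ 2.
  x = λ² - 9 - 6 = 4 - 15 ≡ 12; y = λ·(9 - 12) - 20 ≡ 20. → (12, 20)
11G: (12, 20) + (6, 14). λ = (14 - 20)/(6 - 12) ≡ 17/17 mod 23. 17⁻¹ ≡ 19 (mod 23) since 17·19 = 323 ≡ 1, so λ ≡ 1.
  x = λ² - 12 - 6 = 1 - 18 ≡ 6; y = λ·(12 - 6) - 20 ≡ 9. → (6, 9)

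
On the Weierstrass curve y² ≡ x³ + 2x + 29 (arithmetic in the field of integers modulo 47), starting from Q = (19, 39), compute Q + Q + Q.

Repeated addition: build up to 3Q.
2Q: tangent at (19, 39): λ = (3·19² + 2)/(2·39) ≡ 4/31. 31⁻¹ ≡ 44 (mod 47) since 31·44 = 1364 ≡ 1, so λ ≡ 4·44 ≡ 35.
  x = λ² - 19 - 19 = 1225 - 38 ≡ 12; y = λ·(19 - 12) - 39 ≡ 18. → (12, 18)
3Q: (12, 18) + (19, 39). λ = (39 - 18)/(19 - 12) ≡ 21/7 mod 47. 7⁻¹ ≡ 27 (mod 47) since 7·27 = 189 ≡ 1, so λ ≡ 3.
  x = λ² - 12 - 19 = 9 - 31 ≡ 25; y = λ·(12 - 25) - 18 ≡ 37. → (25, 37)

(25, 37)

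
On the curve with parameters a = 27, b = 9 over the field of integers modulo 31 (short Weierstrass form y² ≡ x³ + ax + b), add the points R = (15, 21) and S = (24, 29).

(28, 26)

(15, 21) + (24, 29). λ = (29 - 21)/(24 - 15) ≡ 8/9 mod 31. 9⁻¹ ≡ 7 (mod 31), so λ ≡ 25.
  x = λ² - 15 - 24 = 625 - 39 ≡ 28; y = λ·(15 - 28) - 21 ≡ 26. → (28, 26)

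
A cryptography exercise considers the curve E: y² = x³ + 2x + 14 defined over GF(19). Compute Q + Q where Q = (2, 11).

tangent at (2, 11): λ = (3·2² + 2)/(2·11) ≡ 14/3. 3⁻¹ ≡ 13 (mod 19) since 3·13 = 39 ≡ 1, so λ ≡ 14·13 ≡ 11.
  x = λ² - 2 - 2 = 121 - 4 ≡ 3; y = λ·(2 - 3) - 11 ≡ 16. → (3, 16)

(3, 16)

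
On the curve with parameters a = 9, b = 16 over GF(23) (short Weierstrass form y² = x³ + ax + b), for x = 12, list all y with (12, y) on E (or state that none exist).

x³ + 9x + 16 = 1852 ≡ 12 (mod 23).
Square roots of 12 mod 23: 9 and 14 (since 9² = 81 ≡ 12).

9, 14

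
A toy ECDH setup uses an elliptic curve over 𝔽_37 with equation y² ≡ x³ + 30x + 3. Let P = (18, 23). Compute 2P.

tangent at (18, 23): λ = (3·18² + 30)/(2·23) ≡ 3/9. 9⁻¹ ≡ 33 (mod 37) since 9·33 = 297 ≡ 1, so λ ≡ 3·33 ≡ 25.
  x = λ² - 18 - 18 = 625 - 36 ≡ 34; y = λ·(18 - 34) - 23 ≡ 21. → (34, 21)

(34, 21)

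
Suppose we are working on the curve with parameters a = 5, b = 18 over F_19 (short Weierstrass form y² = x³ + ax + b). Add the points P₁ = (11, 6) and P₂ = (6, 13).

(11, 6) + (6, 13). λ = (13 - 6)/(6 - 11) ≡ 7/14 mod 19. 14⁻¹ ≡ 15 (mod 19) since 14·15 = 210 ≡ 1, so λ ≡ 10.
  x = λ² - 11 - 6 = 100 - 17 ≡ 7; y = λ·(11 - 7) - 6 ≡ 15. → (7, 15)

(7, 15)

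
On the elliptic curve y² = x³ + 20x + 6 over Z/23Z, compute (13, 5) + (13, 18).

The two points share x = 13 and their y-coordinates satisfy 5 + 18 ≡ 0 (mod 23), so they are inverses. Their sum is 𝒪.

O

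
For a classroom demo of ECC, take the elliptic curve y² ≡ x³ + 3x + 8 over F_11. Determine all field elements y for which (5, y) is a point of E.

4, 7

x³ + 3x + 8 = 148 ≡ 5 (mod 11).
Square roots of 5 mod 11: 4 and 7 (since 4² = 16 ≡ 5).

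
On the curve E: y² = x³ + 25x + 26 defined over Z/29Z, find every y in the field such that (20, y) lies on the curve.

0

x³ + 25x + 26 = 8526 ≡ 0 (mod 29).
Only y = 0 satisfies y² ≡ 0.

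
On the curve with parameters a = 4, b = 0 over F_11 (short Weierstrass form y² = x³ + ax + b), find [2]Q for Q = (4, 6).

tangent at (4, 6): λ = (3·4² + 4)/(2·6) ≡ 8/1. 1⁻¹ ≡ 1 (mod 11), so λ ≡ 8·1 ≡ 8.
  x = λ² - 4 - 4 = 64 - 8 ≡ 1; y = λ·(4 - 1) - 6 ≡ 7. → (1, 7)

(1, 7)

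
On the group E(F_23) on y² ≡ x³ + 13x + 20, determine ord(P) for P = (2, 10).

2P: tangent at (2, 10): λ = (3·2² + 13)/(2·10) ≡ 2/20. 20⁻¹ ≡ 15 (mod 23) since 20·15 = 300 ≡ 1, so λ ≡ 2·15 ≡ 7.
  x = λ² - 2 - 2 = 49 - 4 ≡ 22; y = λ·(2 - 22) - 10 ≡ 11. → (22, 11)
3P: (22, 11) + (2, 10). λ = (10 - 11)/(2 - 22) ≡ 22/3 mod 23. 3⁻¹ ≡ 8 (mod 23) since 3·8 = 24 ≡ 1, so λ ≡ 15.
  x = λ² - 22 - 2 = 225 - 24 ≡ 17; y = λ·(22 - 17) - 11 ≡ 18. → (17, 18)
4P: (17, 18) + (2, 10). λ = (10 - 18)/(2 - 17) ≡ 15/8 mod 23. 8⁻¹ ≡ 3 (mod 23), so λ ≡ 22.
  x = λ² - 17 - 2 = 484 - 19 ≡ 5; y = λ·(17 - 5) - 18 ≡ 16. → (5, 16)
5P: (5, 16) + (2, 10). λ = (10 - 16)/(2 - 5) ≡ 17/20 mod 23. 20⁻¹ ≡ 15 (mod 23), so λ ≡ 2.
  x = λ² - 5 - 2 = 4 - 7 ≡ 20; y = λ·(5 - 20) - 16 ≡ 0. → (20, 0)
6P: (20, 0) + (2, 10). λ = (10 - 0)/(2 - 20) ≡ 10/5 mod 23. 5⁻¹ ≡ 14 (mod 23) since 5·14 = 70 ≡ 1, so λ ≡ 2.
  x = λ² - 20 - 2 = 4 - 22 ≡ 5; y = λ·(20 - 5) - 0 ≡ 7. → (5, 7)
7P: (5, 7) + (2, 10). λ = (10 - 7)/(2 - 5) ≡ 3/20 mod 23. 20⁻¹ ≡ 15 (mod 23), so λ ≡ 22.
  x = λ² - 5 - 2 = 484 - 7 ≡ 17; y = λ·(5 - 17) - 7 ≡ 5. → (17, 5)
8P: (17, 5) + (2, 10). λ = (10 - 5)/(2 - 17) ≡ 5/8 mod 23. 8⁻¹ ≡ 3 (mod 23), so λ ≡ 15.
  x = λ² - 17 - 2 = 225 - 19 ≡ 22; y = λ·(17 - 22) - 5 ≡ 12. → (22, 12)
9P: (22, 12) + (2, 10). λ = (10 - 12)/(2 - 22) ≡ 21/3 mod 23. 3⁻¹ ≡ 8 (mod 23), so λ ≡ 7.
  x = λ² - 22 - 2 = 49 - 24 ≡ 2; y = λ·(22 - 2) - 12 ≡ 13. → (2, 13)
10P: (2, 13) + (2, 10): same x and y₁ ≡ -y₂, so the sum is 𝒪.
10P = 𝒪, so the order is 10.

10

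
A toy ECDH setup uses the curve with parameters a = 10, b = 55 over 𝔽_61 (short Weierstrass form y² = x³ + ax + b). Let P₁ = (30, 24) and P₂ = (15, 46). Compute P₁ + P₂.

(13, 8)

(30, 24) + (15, 46). λ = (46 - 24)/(15 - 30) ≡ 22/46 mod 61. 46⁻¹ ≡ 4 (mod 61), so λ ≡ 27.
  x = λ² - 30 - 15 = 729 - 45 ≡ 13; y = λ·(30 - 13) - 24 ≡ 8. → (13, 8)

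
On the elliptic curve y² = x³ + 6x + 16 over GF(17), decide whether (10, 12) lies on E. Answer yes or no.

no

y² = 12² ≡ 8; x³ + 6x + 16 = 1076 ≡ 5 (mod 17). 8 ≠ 5.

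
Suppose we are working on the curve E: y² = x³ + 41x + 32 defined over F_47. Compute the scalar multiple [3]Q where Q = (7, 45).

(34, 34)

Repeated addition: build up to 3Q.
2Q: tangent at (7, 45): λ = (3·7² + 41)/(2·45) ≡ 0/43. 43⁻¹ ≡ 35 (mod 47), so λ ≡ 0·35 ≡ 0.
  x = λ² - 7 - 7 = 0 - 14 ≡ 33; y = λ·(7 - 33) - 45 ≡ 2. → (33, 2)
3Q: (33, 2) + (7, 45). λ = (45 - 2)/(7 - 33) ≡ 43/21 mod 47. 21⁻¹ ≡ 9 (mod 47), so λ ≡ 11.
  x = λ² - 33 - 7 = 121 - 40 ≡ 34; y = λ·(33 - 34) - 2 ≡ 34. → (34, 34)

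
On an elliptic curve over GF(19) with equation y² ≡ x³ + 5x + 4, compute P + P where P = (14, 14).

(17, 10)

tangent at (14, 14): λ = (3·14² + 5)/(2·14) ≡ 4/9. 9⁻¹ ≡ 17 (mod 19), so λ ≡ 4·17 ≡ 11.
  x = λ² - 14 - 14 = 121 - 28 ≡ 17; y = λ·(14 - 17) - 14 ≡ 10. → (17, 10)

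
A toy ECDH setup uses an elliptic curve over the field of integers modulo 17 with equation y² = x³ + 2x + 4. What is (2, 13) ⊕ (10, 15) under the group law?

(2, 13) + (10, 15). λ = (15 - 13)/(10 - 2) ≡ 2/8 mod 17. 8⁻¹ ≡ 15 (mod 17), so λ ≡ 13.
  x = λ² - 2 - 10 = 169 - 12 ≡ 4; y = λ·(2 - 4) - 13 ≡ 12. → (4, 12)

(4, 12)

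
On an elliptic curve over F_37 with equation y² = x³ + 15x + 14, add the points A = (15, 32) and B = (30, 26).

(4, 8)

(15, 32) + (30, 26). λ = (26 - 32)/(30 - 15) ≡ 31/15 mod 37. 15⁻¹ ≡ 5 (mod 37), so λ ≡ 7.
  x = λ² - 15 - 30 = 49 - 45 ≡ 4; y = λ·(15 - 4) - 32 ≡ 8. → (4, 8)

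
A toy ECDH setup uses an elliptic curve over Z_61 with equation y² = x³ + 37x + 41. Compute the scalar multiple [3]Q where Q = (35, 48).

(4, 3)

Repeated addition: build up to 3Q.
2Q: tangent at (35, 48): λ = (3·35² + 37)/(2·48) ≡ 52/35. 35⁻¹ ≡ 7 (mod 61), so λ ≡ 52·7 ≡ 59.
  x = λ² - 35 - 35 = 3481 - 70 ≡ 56; y = λ·(35 - 56) - 48 ≡ 55. → (56, 55)
3Q: (56, 55) + (35, 48). λ = (48 - 55)/(35 - 56) ≡ 54/40 mod 61. 40⁻¹ ≡ 29 (mod 61), so λ ≡ 41.
  x = λ² - 56 - 35 = 1681 - 91 ≡ 4; y = λ·(56 - 4) - 55 ≡ 3. → (4, 3)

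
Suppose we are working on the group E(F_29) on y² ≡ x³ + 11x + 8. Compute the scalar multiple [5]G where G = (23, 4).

Repeated addition: build up to 5G.
2G: tangent at (23, 4): λ = (3·23² + 11)/(2·4) ≡ 3/8. 8⁻¹ ≡ 11 (mod 29) since 8·11 = 88 ≡ 1, so λ ≡ 3·11 ≡ 4.
  x = λ² - 23 - 23 = 16 - 46 ≡ 28; y = λ·(23 - 28) - 4 ≡ 5. → (28, 5)
3G: (28, 5) + (23, 4). λ = (4 - 5)/(23 - 28) ≡ 28/24 mod 29. 24⁻¹ ≡ 23 (mod 29) since 24·23 = 552 ≡ 1, so λ ≡ 6.
  x = λ² - 28 - 23 = 36 - 51 ≡ 14; y = λ·(28 - 14) - 5 ≡ 21. → (14, 21)
4G: (14, 21) + (23, 4). λ = (4 - 21)/(23 - 14) ≡ 12/9 mod 29. 9⁻¹ ≡ 13 (mod 29), so λ ≡ 11.
  x = λ² - 14 - 23 = 121 - 37 ≡ 26; y = λ·(14 - 26) - 21 ≡ 21. → (26, 21)
5G: (26, 21) + (23, 4). λ = (4 - 21)/(23 - 26) ≡ 12/26 mod 29. 26⁻¹ ≡ 19 (mod 29), so λ ≡ 25.
  x = λ² - 26 - 23 = 625 - 49 ≡ 25; y = λ·(26 - 25) - 21 ≡ 4. → (25, 4)

(25, 4)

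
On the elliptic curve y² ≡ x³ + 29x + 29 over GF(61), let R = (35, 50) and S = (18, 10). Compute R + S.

(30, 12)

(35, 50) + (18, 10). λ = (10 - 50)/(18 - 35) ≡ 21/44 mod 61. 44⁻¹ ≡ 43 (mod 61), so λ ≡ 49.
  x = λ² - 35 - 18 = 2401 - 53 ≡ 30; y = λ·(35 - 30) - 50 ≡ 12. → (30, 12)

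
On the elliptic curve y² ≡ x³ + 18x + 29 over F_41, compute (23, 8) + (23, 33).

O

The two points share x = 23 and their y-coordinates satisfy 8 + 33 ≡ 0 (mod 41), so they are inverses. Their sum is ∞.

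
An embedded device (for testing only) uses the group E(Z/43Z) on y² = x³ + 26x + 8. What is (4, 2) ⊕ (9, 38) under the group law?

(1, 11)

(4, 2) + (9, 38). λ = (38 - 2)/(9 - 4) ≡ 36/5 mod 43. 5⁻¹ ≡ 26 (mod 43) since 5·26 = 130 ≡ 1, so λ ≡ 33.
  x = λ² - 4 - 9 = 1089 - 13 ≡ 1; y = λ·(4 - 1) - 2 ≡ 11. → (1, 11)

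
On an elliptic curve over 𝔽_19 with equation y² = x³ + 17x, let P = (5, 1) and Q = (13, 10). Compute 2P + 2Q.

First 2P:
Repeated addition: build up to 2P.
2P: tangent at (5, 1): λ = (3·5² + 17)/(2·1) ≡ 16/2. 2⁻¹ ≡ 10 (mod 19), so λ ≡ 16·10 ≡ 8.
  x = λ² - 5 - 5 = 64 - 10 ≡ 16; y = λ·(5 - 16) - 1 ≡ 6. → (16, 6)
2P = (16, 6).
Next 2Q:
Repeated addition: build up to 2Q.
2Q: tangent at (13, 10): λ = (3·13² + 17)/(2·10) ≡ 11/1. 1⁻¹ ≡ 1 (mod 19), so λ ≡ 11·1 ≡ 11.
  x = λ² - 13 - 13 = 121 - 26 ≡ 0; y = λ·(13 - 0) - 10 ≡ 0. → (0, 0)
2Q = (0, 0).
Finally 2P + 2Q:
(16, 6) + (0, 0). λ = (0 - 6)/(0 - 16) ≡ 13/3 mod 19. 3⁻¹ ≡ 13 (mod 19) since 3·13 = 39 ≡ 1, so λ ≡ 17.
  x = λ² - 16 - 0 = 289 - 16 ≡ 7; y = λ·(16 - 7) - 6 ≡ 14. → (7, 14)

(7, 14)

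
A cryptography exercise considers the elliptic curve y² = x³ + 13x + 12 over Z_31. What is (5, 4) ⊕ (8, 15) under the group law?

(28, 15)

(5, 4) + (8, 15). λ = (15 - 4)/(8 - 5) ≡ 11/3 mod 31. 3⁻¹ ≡ 21 (mod 31), so λ ≡ 14.
  x = λ² - 5 - 8 = 196 - 13 ≡ 28; y = λ·(5 - 28) - 4 ≡ 15. → (28, 15)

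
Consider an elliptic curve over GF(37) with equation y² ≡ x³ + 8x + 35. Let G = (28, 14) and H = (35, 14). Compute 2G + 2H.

(31, 20)

First 2G:
Repeated addition: build up to 2G.
2G: tangent at (28, 14): λ = (3·28² + 8)/(2·14) ≡ 29/28. 28⁻¹ ≡ 4 (mod 37) since 28·4 = 112 ≡ 1, so λ ≡ 29·4 ≡ 5.
  x = λ² - 28 - 28 = 25 - 56 ≡ 6; y = λ·(28 - 6) - 14 ≡ 22. → (6, 22)
2G = (6, 22).
Next 2H:
Repeated addition: build up to 2H.
2H: tangent at (35, 14): λ = (3·35² + 8)/(2·14) ≡ 20/28. 28⁻¹ ≡ 4 (mod 37), so λ ≡ 20·4 ≡ 6.
  x = λ² - 35 - 35 = 36 - 70 ≡ 3; y = λ·(35 - 3) - 14 ≡ 30. → (3, 30)
2H = (3, 30).
Finally 2G + 2H:
(6, 22) + (3, 30). λ = (30 - 22)/(3 - 6) ≡ 8/34 mod 37. 34⁻¹ ≡ 12 (mod 37) since 34·12 = 408 ≡ 1, so λ ≡ 22.
  x = λ² - 6 - 3 = 484 - 9 ≡ 31; y = λ·(6 - 31) - 22 ≡ 20. → (31, 20)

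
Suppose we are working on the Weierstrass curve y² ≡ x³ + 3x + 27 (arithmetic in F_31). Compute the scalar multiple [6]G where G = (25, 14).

Repeated addition: build up to 6G.
2G: tangent at (25, 14): λ = (3·25² + 3)/(2·14) ≡ 18/28. 28⁻¹ ≡ 10 (mod 31), so λ ≡ 18·10 ≡ 25.
  x = λ² - 25 - 25 = 625 - 50 ≡ 17; y = λ·(25 - 17) - 14 ≡ 0. → (17, 0)
3G: (17, 0) + (25, 14). λ = (14 - 0)/(25 - 17) ≡ 14/8 mod 31. 8⁻¹ ≡ 4 (mod 31), so λ ≡ 25.
  x = λ² - 17 - 25 = 625 - 42 ≡ 25; y = λ·(17 - 25) - 0 ≡ 17. → (25, 17)
4G: (25, 17) + (25, 14): same x and y₁ ≡ -y₂, so the sum is 𝒪.
5G: 𝒪 + (25, 14) = (25, 14) (identity).
6G: tangent at (25, 14): λ = (3·25² + 3)/(2·14) ≡ 18/28. 28⁻¹ ≡ 10 (mod 31), so λ ≡ 18·10 ≡ 25.
  x = λ² - 25 - 25 = 625 - 50 ≡ 17; y = λ·(25 - 17) - 14 ≡ 0. → (17, 0)

(17, 0)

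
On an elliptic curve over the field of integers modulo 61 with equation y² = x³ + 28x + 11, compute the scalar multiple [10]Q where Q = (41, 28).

(18, 53)

Repeated addition: build up to 10Q.
2Q: tangent at (41, 28): λ = (3·41² + 28)/(2·28) ≡ 8/56. 56⁻¹ ≡ 12 (mod 61), so λ ≡ 8·12 ≡ 35.
  x = λ² - 41 - 41 = 1225 - 82 ≡ 45; y = λ·(41 - 45) - 28 ≡ 15. → (45, 15)
3Q: (45, 15) + (41, 28). λ = (28 - 15)/(41 - 45) ≡ 13/57 mod 61. 57⁻¹ ≡ 15 (mod 61), so λ ≡ 12.
  x = λ² - 45 - 41 = 144 - 86 ≡ 58; y = λ·(45 - 58) - 15 ≡ 12. → (58, 12)
4Q: (58, 12) + (41, 28). λ = (28 - 12)/(41 - 58) ≡ 16/44 mod 61. 44⁻¹ ≡ 43 (mod 61), so λ ≡ 17.
  x = λ² - 58 - 41 = 289 - 99 ≡ 7; y = λ·(58 - 7) - 12 ≡ 1. → (7, 1)
5Q: (7, 1) + (41, 28). λ = (28 - 1)/(41 - 7) ≡ 27/34 mod 61. 34⁻¹ ≡ 9 (mod 61) since 34·9 = 306 ≡ 1, so λ ≡ 60.
  x = λ² - 7 - 41 = 3600 - 48 ≡ 14; y = λ·(7 - 14) - 1 ≡ 6. → (14, 6)
6Q: (14, 6) + (41, 28). λ = (28 - 6)/(41 - 14) ≡ 22/27 mod 61. 27⁻¹ ≡ 52 (mod 61), so λ ≡ 46.
  x = λ² - 14 - 41 = 2116 - 55 ≡ 48; y = λ·(14 - 48) - 6 ≡ 16. → (48, 16)
7Q: (48, 16) + (41, 28). λ = (28 - 16)/(41 - 48) ≡ 12/54 mod 61. 54⁻¹ ≡ 26 (mod 61), so λ ≡ 7.
  x = λ² - 48 - 41 = 49 - 89 ≡ 21; y = λ·(48 - 21) - 16 ≡ 51. → (21, 51)
8Q: (21, 51) + (41, 28). λ = (28 - 51)/(41 - 21) ≡ 38/20 mod 61. 20⁻¹ ≡ 58 (mod 61), so λ ≡ 8.
  x = λ² - 21 - 41 = 64 - 62 ≡ 2; y = λ·(21 - 2) - 51 ≡ 40. → (2, 40)
9Q: (2, 40) + (41, 28). λ = (28 - 40)/(41 - 2) ≡ 49/39 mod 61. 39⁻¹ ≡ 36 (mod 61) since 39·36 = 1404 ≡ 1, so λ ≡ 56.
  x = λ² - 2 - 41 = 3136 - 43 ≡ 43; y = λ·(2 - 43) - 40 ≡ 43. → (43, 43)
10Q: (43, 43) + (41, 28). λ = (28 - 43)/(41 - 43) ≡ 46/59 mod 61. 59⁻¹ ≡ 30 (mod 61), so λ ≡ 38.
  x = λ² - 43 - 41 = 1444 - 84 ≡ 18; y = λ·(43 - 18) - 43 ≡ 53. → (18, 53)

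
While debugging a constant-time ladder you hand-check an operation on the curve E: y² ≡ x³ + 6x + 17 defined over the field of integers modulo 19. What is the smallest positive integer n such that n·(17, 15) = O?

5

2P: tangent at (17, 15): λ = (3·17² + 6)/(2·15) ≡ 18/11. 11⁻¹ ≡ 7 (mod 19) since 11·7 = 77 ≡ 1, so λ ≡ 18·7 ≡ 12.
  x = λ² - 17 - 17 = 144 - 34 ≡ 15; y = λ·(17 - 15) - 15 ≡ 9. → (15, 9)
3P: (15, 9) + (17, 15). λ = (15 - 9)/(17 - 15) ≡ 6/2 mod 19. 2⁻¹ ≡ 10 (mod 19), so λ ≡ 3.
  x = λ² - 15 - 17 = 9 - 32 ≡ 15; y = λ·(15 - 15) - 9 ≡ 10. → (15, 10)
4P: (15, 10) + (17, 15). λ = (15 - 10)/(17 - 15) ≡ 5/2 mod 19. 2⁻¹ ≡ 10 (mod 19), so λ ≡ 12.
  x = λ² - 15 - 17 = 144 - 32 ≡ 17; y = λ·(15 - 17) - 10 ≡ 4. → (17, 4)
5P: (17, 4) + (17, 15): same x and y₁ ≡ -y₂, so the sum is O.
5P = O, so the order is 5.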